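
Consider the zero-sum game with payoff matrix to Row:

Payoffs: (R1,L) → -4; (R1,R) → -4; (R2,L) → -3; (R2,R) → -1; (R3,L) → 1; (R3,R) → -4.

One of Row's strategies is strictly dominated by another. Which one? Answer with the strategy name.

R1

R2 gives a strictly higher payoff than R1 against every column: -3 > -4, -1 > -4.
So R1 is strictly dominated and Row never plays it.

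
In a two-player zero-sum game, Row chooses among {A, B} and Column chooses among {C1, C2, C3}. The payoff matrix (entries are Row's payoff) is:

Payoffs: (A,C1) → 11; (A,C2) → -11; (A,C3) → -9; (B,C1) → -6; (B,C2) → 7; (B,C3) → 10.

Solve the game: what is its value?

11/35

Row minima: A → -11, B → -6; maximin = -6.
Column maxima: C1 → 11, C2 → 7, C3 → 10; minimax = 7.
-6 ≠ 7, so there is no saddle point; optimal play is mixed.
C3 is strictly dominated by C2 (it gives Row strictly more in every row), so Column never plays it.
On the remaining 2×2 (A, B vs C1, C2):
Let Row play A with probability p. Expected payoff against C1: 11p + (-6)(1−p) = 17p − 6; against C2: (-11)p + 7(1−p) = −18p + 7.
Setting these equal: 17p − 6 = −18p + 7 ⇒ 35p = 13 ⇒ p = 13/35, and the value is (17)·(13/35) − 6 = 11/35.
For Column: with q = P(C1), equating A's and B's payoffs gives 22q − 11 = −13q + 7 ⇒ q = 18/35.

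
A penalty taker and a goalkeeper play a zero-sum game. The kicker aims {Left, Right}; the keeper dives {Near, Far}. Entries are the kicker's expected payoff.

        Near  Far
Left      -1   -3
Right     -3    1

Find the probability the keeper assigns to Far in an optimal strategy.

1/3

Row minima: Left → -3, Right → -3; maximin = -3.
Column maxima: Near → -1, Far → 1; minimax = -1.
-3 ≠ -1, so there is no saddle point; optimal play is mixed.
Let the kicker play Left with probability p. Expected payoff against Near: (-1)p + (-3)(1−p) = 2p − 3; against Far: (-3)p + 1(1−p) = −4p + 1.
Setting these equal: 2p − 3 = −4p + 1 ⇒ 6p = 4 ⇒ p = 2/3, and the value is (2)·(2/3) − 3 = -5/3.
For the keeper: with q = P(Near), equating Left's and Right's payoffs gives 2q − 3 = −4q + 1 ⇒ q = 2/3.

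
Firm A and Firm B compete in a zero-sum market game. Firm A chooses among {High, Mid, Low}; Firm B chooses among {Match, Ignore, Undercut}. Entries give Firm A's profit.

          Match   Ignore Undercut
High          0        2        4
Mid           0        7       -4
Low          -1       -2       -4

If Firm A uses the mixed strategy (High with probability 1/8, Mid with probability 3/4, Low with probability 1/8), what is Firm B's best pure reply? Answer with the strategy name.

If Firm B plays Match, Firm A's expected payoff is (1/8)·0 + (3/4)·0 + (1/8)·(-1) = -1/8.
If Firm B plays Ignore, Firm A's expected payoff is (1/8)·2 + (3/4)·7 + (1/8)·(-2) = 21/4.
If Firm B plays Undercut, Firm A's expected payoff is (1/8)·4 + (3/4)·(-4) + (1/8)·(-4) = -3.
Firm B minimizes Firm A's payoff; the smallest is -3, so the best response is Undercut.

Undercut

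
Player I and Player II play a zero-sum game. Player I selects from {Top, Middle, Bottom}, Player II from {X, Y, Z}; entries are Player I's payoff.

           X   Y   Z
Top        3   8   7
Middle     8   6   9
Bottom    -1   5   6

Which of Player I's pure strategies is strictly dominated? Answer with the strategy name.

Top gives a strictly higher payoff than Bottom against every column: 3 > -1, 8 > 5, 7 > 6.
So Bottom is strictly dominated and Player I never plays it.

Bottom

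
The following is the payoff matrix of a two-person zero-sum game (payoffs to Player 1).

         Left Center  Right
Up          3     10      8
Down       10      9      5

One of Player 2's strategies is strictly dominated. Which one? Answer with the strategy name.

Center

Right holds Player 1's payoff strictly below Center in every row: 8 < 10, 5 < 9.
So Center is strictly dominated for Player 2.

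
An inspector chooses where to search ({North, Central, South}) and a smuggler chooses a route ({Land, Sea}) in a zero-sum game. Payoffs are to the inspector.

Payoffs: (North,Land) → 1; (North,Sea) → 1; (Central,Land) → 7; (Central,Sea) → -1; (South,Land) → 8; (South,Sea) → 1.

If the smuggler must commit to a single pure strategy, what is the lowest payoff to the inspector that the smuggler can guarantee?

Column maxima: Land → 8, Sea → 1.
The smallest of these is 1.

1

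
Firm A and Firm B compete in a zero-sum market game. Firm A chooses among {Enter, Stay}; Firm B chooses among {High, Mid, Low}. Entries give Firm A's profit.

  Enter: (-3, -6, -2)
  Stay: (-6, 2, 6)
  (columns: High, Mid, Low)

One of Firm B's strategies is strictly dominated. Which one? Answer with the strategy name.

Low

High holds Firm A's payoff strictly below Low in every row: -3 < -2, -6 < 6.
So Low is strictly dominated for Firm B.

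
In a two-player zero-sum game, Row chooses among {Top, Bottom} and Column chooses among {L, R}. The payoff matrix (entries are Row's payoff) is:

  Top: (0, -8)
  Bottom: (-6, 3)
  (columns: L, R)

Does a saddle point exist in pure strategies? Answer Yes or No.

Row minima: Top → -8, Bottom → -6; maximin = -6.
Column maxima: L → 0, R → 3; minimax = 0.
-6 ≠ 0, so no pure-strategy equilibrium exists.

No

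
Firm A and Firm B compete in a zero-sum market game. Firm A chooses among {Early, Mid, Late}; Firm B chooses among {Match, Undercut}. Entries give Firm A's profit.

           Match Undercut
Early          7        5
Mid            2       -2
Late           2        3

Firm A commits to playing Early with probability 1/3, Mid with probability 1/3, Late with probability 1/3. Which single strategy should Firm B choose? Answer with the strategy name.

Undercut

If Firm B plays Match, Firm A's expected payoff is (1/3)·7 + (1/3)·2 + (1/3)·2 = 11/3.
If Firm B plays Undercut, Firm A's expected payoff is (1/3)·5 + (1/3)·(-2) + (1/3)·3 = 2.
Firm B minimizes Firm A's payoff; the smallest is 2, so the best response is Undercut.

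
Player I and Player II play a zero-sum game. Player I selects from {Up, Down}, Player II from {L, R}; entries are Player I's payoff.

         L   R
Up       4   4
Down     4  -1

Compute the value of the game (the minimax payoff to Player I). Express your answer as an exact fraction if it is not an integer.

Row minima: Up → 4, Down → -1; maximin = 4.
Column maxima: L → 4, R → 4; minimax = 4.
Since maximin = minimax = 4, there is a saddle point and the value is 4.

4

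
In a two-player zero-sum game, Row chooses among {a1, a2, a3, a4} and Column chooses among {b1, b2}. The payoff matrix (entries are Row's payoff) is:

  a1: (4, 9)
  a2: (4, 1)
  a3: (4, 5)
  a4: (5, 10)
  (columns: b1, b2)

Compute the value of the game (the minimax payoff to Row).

Row minima: a1 → 4, a2 → 1, a3 → 4, a4 → 5; maximin = 5.
Column maxima: b1 → 5, b2 → 10; minimax = 5.
Since maximin = minimax = 5, there is a saddle point and the value is 5.

5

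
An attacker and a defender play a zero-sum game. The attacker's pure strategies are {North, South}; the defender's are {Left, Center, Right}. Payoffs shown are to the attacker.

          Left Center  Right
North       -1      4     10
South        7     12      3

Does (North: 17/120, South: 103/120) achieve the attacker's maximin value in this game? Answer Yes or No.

No

Against Left this mix gives (17/120)·(-1) + (103/120)·7 = 88/15.
Against Center this mix gives (17/120)·4 + (103/120)·12 = 163/15.
Against Right this mix gives (17/120)·10 + (103/120)·3 = 479/120.
The defender will play Right, holding the attacker to 479/120. Shifting weight toward the row that does better against Right would raise this floor (the equalizing mix achieves 73/15 against both Right and Left), so the proposed strategy is not optimal.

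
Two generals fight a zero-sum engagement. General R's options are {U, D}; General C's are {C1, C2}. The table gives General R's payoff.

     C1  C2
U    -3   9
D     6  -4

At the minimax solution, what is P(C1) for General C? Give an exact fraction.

Row minima: U → -3, D → -4; maximin = -3.
Column maxima: C1 → 6, C2 → 9; minimax = 6.
-3 ≠ 6, so there is no saddle point; optimal play is mixed.
Let General R play U with probability p. Expected payoff against C1: (-3)p + 6(1−p) = −9p + 6; against C2: 9p + (-4)(1−p) = 13p − 4.
Setting these equal: −9p + 6 = 13p − 4 ⇒ −22p = -10 ⇒ p = 5/11, and the value is (-9)·(5/11) + 6 = 21/11.
For General C: with q = P(C1), equating U's and D's payoffs gives −12q + 9 = 10q − 4 ⇒ q = 13/22.

13/22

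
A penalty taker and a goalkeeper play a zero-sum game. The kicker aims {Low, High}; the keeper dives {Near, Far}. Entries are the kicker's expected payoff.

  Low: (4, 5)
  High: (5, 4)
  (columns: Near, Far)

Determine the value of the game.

Row minima: Low → 4, High → 4; maximin = 4.
Column maxima: Near → 5, Far → 5; minimax = 5.
4 ≠ 5, so there is no saddle point; optimal play is mixed.
Let the kicker play Low with probability p. Expected payoff against Near: 4p + 5(1−p) = −p + 5; against Far: 5p + 4(1−p) = p + 4.
Setting these equal: −p + 5 = p + 4 ⇒ −2p = -1 ⇒ p = 1/2, and the value is (-1)·(1/2) + 5 = 9/2.
For the keeper: with q = P(Near), equating Low's and High's payoffs gives −q + 5 = q + 4 ⇒ q = 1/2.

9/2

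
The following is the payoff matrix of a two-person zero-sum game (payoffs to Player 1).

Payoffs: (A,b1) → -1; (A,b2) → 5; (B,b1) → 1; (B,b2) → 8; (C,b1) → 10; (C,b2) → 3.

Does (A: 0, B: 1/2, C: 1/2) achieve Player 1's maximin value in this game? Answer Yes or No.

Against b1 this mix gives (1/2)·1 + (1/2)·10 = 11/2.
Against b2 this mix gives (1/2)·8 + (1/2)·3 = 11/2.
All of Player 2's active replies (b1, b2) yield 11/2, and no column does worse for Player 1. The mix makes Player 2 indifferent and guarantees 11/2, so it is optimal.

Yes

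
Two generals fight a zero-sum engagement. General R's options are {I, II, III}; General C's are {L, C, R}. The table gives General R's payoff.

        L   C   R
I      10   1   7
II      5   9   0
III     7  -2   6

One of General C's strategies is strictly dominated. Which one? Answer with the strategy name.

L

R holds General R's payoff strictly below L in every row: 7 < 10, 0 < 5, 6 < 7.
So L is strictly dominated for General C.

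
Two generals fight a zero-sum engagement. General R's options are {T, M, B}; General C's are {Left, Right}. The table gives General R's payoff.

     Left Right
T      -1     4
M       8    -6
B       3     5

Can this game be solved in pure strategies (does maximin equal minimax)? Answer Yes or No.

Row minima: T → -1, M → -6, B → 3; maximin = 3.
Column maxima: Left → 8, Right → 5; minimax = 5.
3 ≠ 5, so no pure-strategy equilibrium exists.

No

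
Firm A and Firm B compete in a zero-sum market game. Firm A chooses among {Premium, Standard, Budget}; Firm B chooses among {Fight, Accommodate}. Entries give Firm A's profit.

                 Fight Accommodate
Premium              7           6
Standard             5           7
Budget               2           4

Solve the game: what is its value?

Row minima: Premium → 6, Standard → 5, Budget → 2; maximin = 6.
Column maxima: Fight → 7, Accommodate → 7; minimax = 7.
6 ≠ 7, so there is no saddle point; optimal play is mixed.
Budget is strictly dominated by Premium, so Firm A never plays it.
On the remaining 2×2 (Premium, Standard vs Fight, Accommodate):
Let Firm A play Premium with probability p. Expected payoff against Fight: 7p + 5(1−p) = 2p + 5; against Accommodate: 6p + 7(1−p) = −p + 7.
Setting these equal: 2p + 5 = −p + 7 ⇒ 3p = 2 ⇒ p = 2/3, and the value is (2)·(2/3) + 5 = 19/3.
For Firm B: with q = P(Fight), equating Premium's and Standard's payoffs gives q + 6 = −2q + 7 ⇒ q = 1/3.

19/3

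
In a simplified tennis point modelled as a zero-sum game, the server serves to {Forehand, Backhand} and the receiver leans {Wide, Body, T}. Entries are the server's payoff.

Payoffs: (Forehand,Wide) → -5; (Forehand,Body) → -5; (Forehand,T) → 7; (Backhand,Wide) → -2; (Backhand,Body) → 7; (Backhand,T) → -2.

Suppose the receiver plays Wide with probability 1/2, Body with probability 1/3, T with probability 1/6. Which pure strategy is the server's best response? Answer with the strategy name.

Expected payoff of Forehand: (1/2)·(-5) + (1/3)·(-5) + (1/6)·7 = -3.
Expected payoff of Backhand: (1/2)·(-2) + (1/3)·7 + (1/6)·(-2) = 1.
The largest is 1, so the server's best response is Backhand.

Backhand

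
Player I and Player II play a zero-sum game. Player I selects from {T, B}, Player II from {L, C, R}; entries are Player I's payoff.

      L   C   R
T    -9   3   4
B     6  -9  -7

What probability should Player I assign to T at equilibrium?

5/9

Row minima: T → -9, B → -9; maximin = -9.
Column maxima: L → 6, C → 3, R → 4; minimax = 3.
-9 ≠ 3, so there is no saddle point; optimal play is mixed.
R is strictly dominated by C (it gives Player I strictly more in every row), so Player II never plays it.
On the remaining 2×2 (T, B vs L, C):
Let Player I play T with probability p. Expected payoff against L: (-9)p + 6(1−p) = −15p + 6; against C: 3p + (-9)(1−p) = 12p − 9.
Setting these equal: −15p + 6 = 12p − 9 ⇒ −27p = -15 ⇒ p = 5/9, and the value is (-15)·(5/9) + 6 = -7/3.
For Player II: with q = P(L), equating T's and B's payoffs gives −12q + 3 = 15q − 9 ⇒ q = 4/9.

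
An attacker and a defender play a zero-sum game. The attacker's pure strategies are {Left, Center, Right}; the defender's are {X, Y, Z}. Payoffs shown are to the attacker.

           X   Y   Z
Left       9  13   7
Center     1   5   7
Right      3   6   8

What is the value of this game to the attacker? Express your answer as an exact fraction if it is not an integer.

51/7

Row minima: Left → 7, Center → 1, Right → 3; maximin = 7.
Column maxima: X → 9, Y → 13, Z → 8; minimax = 8.
7 ≠ 8, so there is no saddle point; optimal play is mixed.
Center is strictly dominated by Right, so the attacker never plays it.
Y is strictly dominated by X (it gives the attacker strictly more in every row), so the defender never plays it.
On the remaining 2×2 (Left, Right vs X, Z):
Let the attacker play Left with probability p. Expected payoff against X: 9p + 3(1−p) = 6p + 3; against Z: 7p + 8(1−p) = −p + 8.
Setting these equal: 6p + 3 = −p + 8 ⇒ 7p = 5 ⇒ p = 5/7, and the value is (6)·(5/7) + 3 = 51/7.
For the defender: with q = P(X), equating Left's and Right's payoffs gives 2q + 7 = −5q + 8 ⇒ q = 1/7.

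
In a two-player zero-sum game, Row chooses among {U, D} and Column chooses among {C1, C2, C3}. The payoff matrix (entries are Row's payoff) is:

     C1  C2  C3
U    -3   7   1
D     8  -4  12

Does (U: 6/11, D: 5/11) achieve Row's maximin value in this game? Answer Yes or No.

Against C1 this mix gives (6/11)·(-3) + (5/11)·8 = 2.
Against C2 this mix gives (6/11)·7 + (5/11)·(-4) = 2.
Against C3 this mix gives (6/11)·1 + (5/11)·12 = 6.
All of Column's active replies (C1, C2) yield 2, and no column does worse for Row. The mix makes Column indifferent and guarantees 2, so it is optimal.

Yes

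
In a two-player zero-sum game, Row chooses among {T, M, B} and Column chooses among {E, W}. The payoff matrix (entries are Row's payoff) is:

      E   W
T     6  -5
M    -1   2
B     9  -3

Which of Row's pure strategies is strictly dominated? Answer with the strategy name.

T

B gives a strictly higher payoff than T against every column: 9 > 6, -3 > -5.
So T is strictly dominated and Row never plays it.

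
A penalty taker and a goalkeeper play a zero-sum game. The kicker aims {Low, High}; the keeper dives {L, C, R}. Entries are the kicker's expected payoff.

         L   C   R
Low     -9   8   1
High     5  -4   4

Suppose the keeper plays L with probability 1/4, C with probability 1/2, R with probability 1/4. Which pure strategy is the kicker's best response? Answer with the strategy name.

Low

Expected payoff of Low: (1/4)·(-9) + (1/2)·8 + (1/4)·1 = 2.
Expected payoff of High: (1/4)·5 + (1/2)·(-4) + (1/4)·4 = 1/4.
The largest is 2, so the kicker's best response is Low.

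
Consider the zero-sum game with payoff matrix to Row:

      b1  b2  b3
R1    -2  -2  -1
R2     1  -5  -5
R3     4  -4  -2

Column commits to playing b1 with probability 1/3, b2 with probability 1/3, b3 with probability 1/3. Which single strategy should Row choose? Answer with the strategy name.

Expected payoff of R1: (1/3)·(-2) + (1/3)·(-2) + (1/3)·(-1) = -5/3.
Expected payoff of R2: (1/3)·1 + (1/3)·(-5) + (1/3)·(-5) = -3.
Expected payoff of R3: (1/3)·4 + (1/3)·(-4) + (1/3)·(-2) = -2/3.
The largest is -2/3, so Row's best response is R3.

R3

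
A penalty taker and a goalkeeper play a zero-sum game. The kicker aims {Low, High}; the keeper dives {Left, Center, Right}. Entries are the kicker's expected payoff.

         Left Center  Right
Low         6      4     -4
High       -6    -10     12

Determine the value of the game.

4/15

Row minima: Low → -4, High → -10; maximin = -4.
Column maxima: Left → 6, Center → 4, Right → 12; minimax = 4.
-4 ≠ 4, so there is no saddle point; optimal play is mixed.
Left is strictly dominated by Center (it gives the kicker strictly more in every row), so the keeper never plays it.
On the remaining 2×2 (Low, High vs Center, Right):
Let the kicker play Low with probability p. Expected payoff against Center: 4p + (-10)(1−p) = 14p − 10; against Right: (-4)p + 12(1−p) = −16p + 12.
Setting these equal: 14p − 10 = −16p + 12 ⇒ 30p = 22 ⇒ p = 11/15, and the value is (14)·(11/15) − 10 = 4/15.
For the keeper: with q = P(Center), equating Low's and High's payoffs gives 8q − 4 = −22q + 12 ⇒ q = 8/15.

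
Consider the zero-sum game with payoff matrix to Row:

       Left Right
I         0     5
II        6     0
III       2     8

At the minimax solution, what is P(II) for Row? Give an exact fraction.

1/2

Row minima: I → 0, II → 0, III → 2; maximin = 2.
Column maxima: Left → 6, Right → 8; minimax = 6.
2 ≠ 6, so there is no saddle point; optimal play is mixed.
I is strictly dominated by III, so Row never plays it.
On the remaining 2×2 (II, III vs Left, Right):
Let Row play II with probability p. Expected payoff against Left: 6p + 2(1−p) = 4p + 2; against Right: 0p + 8(1−p) = −8p + 8.
Setting these equal: 4p + 2 = −8p + 8 ⇒ 12p = 6 ⇒ p = 1/2, and the value is (4)·(1/2) + 2 = 4.
For Column: with q = P(Left), equating II's and III's payoffs gives 6q = −6q + 8 ⇒ q = 2/3.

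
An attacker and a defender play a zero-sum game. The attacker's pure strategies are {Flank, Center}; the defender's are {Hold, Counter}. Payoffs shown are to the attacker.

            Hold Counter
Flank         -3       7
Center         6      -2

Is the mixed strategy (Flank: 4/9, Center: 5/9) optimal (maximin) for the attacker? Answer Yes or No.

Against Hold this mix gives (4/9)·(-3) + (5/9)·6 = 2.
Against Counter this mix gives (4/9)·7 + (5/9)·(-2) = 2.
All of the defender's active replies (Hold, Counter) yield 2, and no column does worse for the attacker. The mix makes the defender indifferent and guarantees 2, so it is optimal.

Yes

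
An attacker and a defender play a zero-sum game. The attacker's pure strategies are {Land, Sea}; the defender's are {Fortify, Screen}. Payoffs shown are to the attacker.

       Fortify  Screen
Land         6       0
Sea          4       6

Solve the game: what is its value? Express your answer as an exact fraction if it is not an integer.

Row minima: Land → 0, Sea → 4; maximin = 4.
Column maxima: Fortify → 6, Screen → 6; minimax = 6.
4 ≠ 6, so there is no saddle point; optimal play is mixed.
Let the attacker play Land with probability p. Expected payoff against Fortify: 6p + 4(1−p) = 2p + 4; against Screen: 0p + 6(1−p) = −6p + 6.
Setting these equal: 2p + 4 = −6p + 6 ⇒ 8p = 2 ⇒ p = 1/4, and the value is (2)·(1/4) + 4 = 9/2.
For the defender: with q = P(Fortify), equating Land's and Sea's payoffs gives 6q = −2q + 6 ⇒ q = 3/4.

9/2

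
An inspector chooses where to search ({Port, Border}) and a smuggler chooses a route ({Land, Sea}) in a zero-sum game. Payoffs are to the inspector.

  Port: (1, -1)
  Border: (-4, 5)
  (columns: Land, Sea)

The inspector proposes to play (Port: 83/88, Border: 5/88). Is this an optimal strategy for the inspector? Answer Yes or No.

No

Against Land this mix gives (83/88)·1 + (5/88)·(-4) = 63/88.
Against Sea this mix gives (83/88)·(-1) + (5/88)·5 = -29/44.
The smuggler will play Sea, holding the inspector to -29/44. Shifting weight toward the row that does better against Sea would raise this floor (the equalizing mix achieves 1/11 against both Sea and Land), so the proposed strategy is not optimal.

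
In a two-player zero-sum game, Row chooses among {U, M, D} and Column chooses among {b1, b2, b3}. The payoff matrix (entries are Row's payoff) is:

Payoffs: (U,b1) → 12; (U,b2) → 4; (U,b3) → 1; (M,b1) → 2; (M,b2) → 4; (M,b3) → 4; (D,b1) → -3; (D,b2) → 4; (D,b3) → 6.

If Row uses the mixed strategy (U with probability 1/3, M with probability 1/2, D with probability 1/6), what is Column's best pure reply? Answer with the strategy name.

If Column plays b1, Row's expected payoff is (1/3)·12 + (1/2)·2 + (1/6)·(-3) = 9/2.
If Column plays b2, Row's expected payoff is (1/3)·4 + (1/2)·4 + (1/6)·4 = 4.
If Column plays b3, Row's expected payoff is (1/3)·1 + (1/2)·4 + (1/6)·6 = 10/3.
Column minimizes Row's payoff; the smallest is 10/3, so the best response is b3.

b3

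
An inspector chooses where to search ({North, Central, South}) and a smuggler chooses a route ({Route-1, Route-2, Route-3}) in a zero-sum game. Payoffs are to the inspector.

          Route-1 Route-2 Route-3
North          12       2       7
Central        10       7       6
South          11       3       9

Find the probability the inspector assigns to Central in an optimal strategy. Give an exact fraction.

Row minima: North → 2, Central → 6, South → 3; maximin = 6.
Column maxima: Route-1 → 12, Route-2 → 7, Route-3 → 9; minimax = 7.
6 ≠ 7, so there is no saddle point; optimal play is mixed.
Route-1 is strictly dominated by Route-2 (it gives the inspector strictly more in every row), so the smuggler never plays it.
With Route-1 eliminated, North is strictly dominated by South (South gives the inspector strictly more in every remaining column), so the inspector never plays it.
On the remaining 2×2 (Central, South vs Route-2, Route-3):
Let the inspector play Central with probability p. Expected payoff against Route-2: 7p + 3(1−p) = 4p + 3; against Route-3: 6p + 9(1−p) = −3p + 9.
Setting these equal: 4p + 3 = −3p + 9 ⇒ 7p = 6 ⇒ p = 6/7, and the value is (4)·(6/7) + 3 = 45/7.
For the smuggler: with q = P(Route-2), equating Central's and South's payoffs gives q + 6 = −6q + 9 ⇒ q = 3/7.

6/7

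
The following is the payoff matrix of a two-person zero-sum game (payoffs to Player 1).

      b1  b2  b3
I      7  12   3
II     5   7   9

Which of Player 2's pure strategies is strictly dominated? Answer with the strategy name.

b1 holds Player 1's payoff strictly below b2 in every row: 7 < 12, 5 < 7.
So b2 is strictly dominated for Player 2.

b2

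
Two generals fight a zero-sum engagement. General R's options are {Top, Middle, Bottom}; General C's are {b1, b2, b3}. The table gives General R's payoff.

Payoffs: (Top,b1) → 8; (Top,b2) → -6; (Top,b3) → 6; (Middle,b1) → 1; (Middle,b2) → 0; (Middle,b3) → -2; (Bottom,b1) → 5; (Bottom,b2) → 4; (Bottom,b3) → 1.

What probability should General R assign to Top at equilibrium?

Row minima: Top → -6, Middle → -2, Bottom → 1; maximin = 1.
Column maxima: b1 → 8, b2 → 4, b3 → 6; minimax = 4.
1 ≠ 4, so there is no saddle point; optimal play is mixed.
Middle is strictly dominated by Bottom, so General R never plays it.
b1 is strictly dominated by b2 (it gives General R strictly more in every row), so General C never plays it.
On the remaining 2×2 (Top, Bottom vs b2, b3):
Let General R play Top with probability p. Expected payoff against b2: (-6)p + 4(1−p) = −10p + 4; against b3: 6p + 1(1−p) = 5p + 1.
Setting these equal: −10p + 4 = 5p + 1 ⇒ −15p = -3 ⇒ p = 1/5, and the value is (-10)·(1/5) + 4 = 2.
For General C: with q = P(b2), equating Top's and Bottom's payoffs gives −12q + 6 = 3q + 1 ⇒ q = 1/3.

1/5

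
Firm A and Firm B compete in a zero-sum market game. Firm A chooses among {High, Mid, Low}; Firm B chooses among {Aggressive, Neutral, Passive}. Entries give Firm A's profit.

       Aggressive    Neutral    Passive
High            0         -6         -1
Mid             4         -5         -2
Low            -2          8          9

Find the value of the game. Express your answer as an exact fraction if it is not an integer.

Row minima: High → -6, Mid → -5, Low → -2; maximin = -2.
Column maxima: Aggressive → 4, Neutral → 8, Passive → 9; minimax = 4.
-2 ≠ 4, so there is no saddle point; optimal play is mixed.
Passive is strictly dominated by Neutral (it gives Firm A strictly more in every row), so Firm B never plays it.
With Passive eliminated, High is strictly dominated by Mid (Mid gives Firm A strictly more in every remaining column), so Firm A never plays it.
On the remaining 2×2 (Mid, Low vs Aggressive, Neutral):
Let Firm A play Mid with probability p. Expected payoff against Aggressive: 4p + (-2)(1−p) = 6p − 2; against Neutral: (-5)p + 8(1−p) = −13p + 8.
Setting these equal: 6p − 2 = −13p + 8 ⇒ 19p = 10 ⇒ p = 10/19, and the value is (6)·(10/19) − 2 = 22/19.
For Firm B: with q = P(Aggressive), equating Mid's and Low's payoffs gives 9q − 5 = −10q + 8 ⇒ q = 13/19.

22/19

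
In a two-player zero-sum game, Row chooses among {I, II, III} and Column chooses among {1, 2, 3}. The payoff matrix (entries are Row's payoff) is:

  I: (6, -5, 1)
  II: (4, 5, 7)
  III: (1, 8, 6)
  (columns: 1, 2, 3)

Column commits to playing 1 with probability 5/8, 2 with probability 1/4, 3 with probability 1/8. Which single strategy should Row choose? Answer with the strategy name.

Expected payoff of I: (5/8)·6 + (1/4)·(-5) + (1/8)·1 = 21/8.
Expected payoff of II: (5/8)·4 + (1/4)·5 + (1/8)·7 = 37/8.
Expected payoff of III: (5/8)·1 + (1/4)·8 + (1/8)·6 = 27/8.
The largest is 37/8, so Row's best response is II.

II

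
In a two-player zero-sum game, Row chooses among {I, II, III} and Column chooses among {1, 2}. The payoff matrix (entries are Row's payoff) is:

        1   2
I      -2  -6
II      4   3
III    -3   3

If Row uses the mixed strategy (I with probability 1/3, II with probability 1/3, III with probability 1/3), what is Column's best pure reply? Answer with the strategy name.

1

If Column plays 1, Row's expected payoff is (1/3)·(-2) + (1/3)·4 + (1/3)·(-3) = -1/3.
If Column plays 2, Row's expected payoff is (1/3)·(-6) + (1/3)·3 + (1/3)·3 = 0.
Column minimizes Row's payoff; the smallest is -1/3, so the best response is 1.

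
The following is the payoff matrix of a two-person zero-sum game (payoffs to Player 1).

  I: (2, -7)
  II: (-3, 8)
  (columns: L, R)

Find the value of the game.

-1/4

Row minima: I → -7, II → -3; maximin = -3.
Column maxima: L → 2, R → 8; minimax = 2.
-3 ≠ 2, so there is no saddle point; optimal play is mixed.
Let Player 1 play I with probability p. Expected payoff against L: 2p + (-3)(1−p) = 5p − 3; against R: (-7)p + 8(1−p) = −15p + 8.
Setting these equal: 5p − 3 = −15p + 8 ⇒ 20p = 11 ⇒ p = 11/20, and the value is (5)·(11/20) − 3 = -1/4.
For Player 2: with q = P(L), equating I's and II's payoffs gives 9q − 7 = −11q + 8 ⇒ q = 3/4.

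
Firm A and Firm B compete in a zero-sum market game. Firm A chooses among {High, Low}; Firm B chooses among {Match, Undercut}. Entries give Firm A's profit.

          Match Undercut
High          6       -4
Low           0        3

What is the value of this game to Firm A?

18/13

Row minima: High → -4, Low → 0; maximin = 0.
Column maxima: Match → 6, Undercut → 3; minimax = 3.
0 ≠ 3, so there is no saddle point; optimal play is mixed.
Let Firm A play High with probability p. Expected payoff against Match: 6p + 0(1−p) = 6p; against Undercut: (-4)p + 3(1−p) = −7p + 3.
Setting these equal: 6p = −7p + 3 ⇒ 13p = 3 ⇒ p = 3/13, and the value is (6)·(3/13) = 18/13.
For Firm B: with q = P(Match), equating High's and Low's payoffs gives 10q − 4 = −3q + 3 ⇒ q = 7/13.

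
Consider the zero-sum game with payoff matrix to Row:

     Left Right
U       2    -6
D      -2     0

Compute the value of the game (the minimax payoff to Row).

Row minima: U → -6, D → -2; maximin = -2.
Column maxima: Left → 2, Right → 0; minimax = 0.
-2 ≠ 0, so there is no saddle point; optimal play is mixed.
Let Row play U with probability p. Expected payoff against Left: 2p + (-2)(1−p) = 4p − 2; against Right: (-6)p + 0(1−p) = −6p.
Setting these equal: 4p − 2 = −6p ⇒ 10p = 2 ⇒ p = 1/5, and the value is (4)·(1/5) − 2 = -6/5.
For Column: with q = P(Left), equating U's and D's payoffs gives 8q − 6 = −2q ⇒ q = 3/5.

-6/5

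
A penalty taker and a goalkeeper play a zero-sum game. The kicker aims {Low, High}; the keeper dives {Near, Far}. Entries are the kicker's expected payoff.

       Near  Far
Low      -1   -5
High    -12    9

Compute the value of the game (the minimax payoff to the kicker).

Row minima: Low → -5, High → -12; maximin = -5.
Column maxima: Near → -1, Far → 9; minimax = -1.
-5 ≠ -1, so there is no saddle point; optimal play is mixed.
Let the kicker play Low with probability p. Expected payoff against Near: (-1)p + (-12)(1−p) = 11p − 12; against Far: (-5)p + 9(1−p) = −14p + 9.
Setting these equal: 11p − 12 = −14p + 9 ⇒ 25p = 21 ⇒ p = 21/25, and the value is (11)·(21/25) − 12 = -69/25.
For the keeper: with q = P(Near), equating Low's and High's payoffs gives 4q − 5 = −21q + 9 ⇒ q = 14/25.

-69/25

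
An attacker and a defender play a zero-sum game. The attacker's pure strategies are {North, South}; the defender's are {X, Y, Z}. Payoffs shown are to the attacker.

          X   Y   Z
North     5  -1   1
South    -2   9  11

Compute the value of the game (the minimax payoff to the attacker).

43/17

Row minima: North → -1, South → -2; maximin = -1.
Column maxima: X → 5, Y → 9, Z → 11; minimax = 5.
-1 ≠ 5, so there is no saddle point; optimal play is mixed.
Z is strictly dominated by Y (it gives the attacker strictly more in every row), so the defender never plays it.
On the remaining 2×2 (North, South vs X, Y):
Let the attacker play North with probability p. Expected payoff against X: 5p + (-2)(1−p) = 7p − 2; against Y: (-1)p + 9(1−p) = −10p + 9.
Setting these equal: 7p − 2 = −10p + 9 ⇒ 17p = 11 ⇒ p = 11/17, and the value is (7)·(11/17) − 2 = 43/17.
For the defender: with q = P(X), equating North's and South's payoffs gives 6q − 1 = −11q + 9 ⇒ q = 10/17.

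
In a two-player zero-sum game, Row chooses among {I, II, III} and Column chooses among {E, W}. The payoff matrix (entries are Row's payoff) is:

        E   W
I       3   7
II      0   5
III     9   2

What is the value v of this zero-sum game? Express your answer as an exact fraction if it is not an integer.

57/11

Row minima: I → 3, II → 0, III → 2; maximin = 3.
Column maxima: E → 9, W → 7; minimax = 7.
3 ≠ 7, so there is no saddle point; optimal play is mixed.
II is strictly dominated by I, so Row never plays it.
On the remaining 2×2 (I, III vs E, W):
Let Row play I with probability p. Expected payoff against E: 3p + 9(1−p) = −6p + 9; against W: 7p + 2(1−p) = 5p + 2.
Setting these equal: −6p + 9 = 5p + 2 ⇒ −11p = -7 ⇒ p = 7/11, and the value is (-6)·(7/11) + 9 = 57/11.
For Column: with q = P(E), equating I's and III's payoffs gives −4q + 7 = 7q + 2 ⇒ q = 5/11.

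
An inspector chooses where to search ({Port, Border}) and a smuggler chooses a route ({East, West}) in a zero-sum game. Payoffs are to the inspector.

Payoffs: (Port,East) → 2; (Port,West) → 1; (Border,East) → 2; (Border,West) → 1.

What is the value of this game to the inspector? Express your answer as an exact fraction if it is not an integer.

Row minima: Port → 1, Border → 1; maximin = 1.
Column maxima: East → 2, West → 1; minimax = 1.
Since maximin = minimax = 1, there is a saddle point and the value is 1.

1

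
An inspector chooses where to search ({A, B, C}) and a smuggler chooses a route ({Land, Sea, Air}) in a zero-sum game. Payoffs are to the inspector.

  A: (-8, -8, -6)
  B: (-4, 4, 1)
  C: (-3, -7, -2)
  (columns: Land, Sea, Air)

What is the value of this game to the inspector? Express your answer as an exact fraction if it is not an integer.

Row minima: A → -8, B → -4, C → -7; maximin = -4.
Column maxima: Land → -3, Sea → 4, Air → 1; minimax = -3.
-4 ≠ -3, so there is no saddle point; optimal play is mixed.
A is strictly dominated by B, so the inspector never plays it.
Air is strictly dominated by Land (it gives the inspector strictly more in every row), so the smuggler never plays it.
On the remaining 2×2 (B, C vs Land, Sea):
Let the inspector play B with probability p. Expected payoff against Land: (-4)p + (-3)(1−p) = −p − 3; against Sea: 4p + (-7)(1−p) = 11p − 7.
Setting these equal: −p − 3 = 11p − 7 ⇒ −12p = -4 ⇒ p = 1/3, and the value is (-1)·(1/3) − 3 = -10/3.
For the smuggler: with q = P(Land), equating B's and C's payoffs gives −8q + 4 = 4q − 7 ⇒ q = 11/12.

-10/3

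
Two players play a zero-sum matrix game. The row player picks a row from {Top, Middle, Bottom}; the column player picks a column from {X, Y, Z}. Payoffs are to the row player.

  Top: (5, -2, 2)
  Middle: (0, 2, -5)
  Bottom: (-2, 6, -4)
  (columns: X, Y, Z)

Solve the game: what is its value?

Row minima: Top → -2, Middle → -5, Bottom → -4; maximin = -2.
Column maxima: X → 5, Y → 6, Z → 2; minimax = 2.
-2 ≠ 2, so there is no saddle point; optimal play is mixed.
X is strictly dominated by Z (it gives the row player strictly more in every row), so the column player never plays it.
With X eliminated, Middle is strictly dominated by Bottom (Bottom gives the row player strictly more in every remaining column), so the row player never plays it.
On the remaining 2×2 (Top, Bottom vs Y, Z):
Let the row player play Top with probability p. Expected payoff against Y: (-2)p + 6(1−p) = −8p + 6; against Z: 2p + (-4)(1−p) = 6p − 4.
Setting these equal: −8p + 6 = 6p − 4 ⇒ −14p = -10 ⇒ p = 5/7, and the value is (-8)·(5/7) + 6 = 2/7.
For the column player: with q = P(Y), equating Top's and Bottom's payoffs gives −4q + 2 = 10q − 4 ⇒ q = 3/7.

2/7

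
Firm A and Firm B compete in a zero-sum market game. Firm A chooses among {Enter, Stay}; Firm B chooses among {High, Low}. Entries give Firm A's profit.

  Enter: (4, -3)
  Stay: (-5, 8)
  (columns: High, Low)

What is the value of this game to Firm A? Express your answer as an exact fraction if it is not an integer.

Row minima: Enter → -3, Stay → -5; maximin = -3.
Column maxima: High → 4, Low → 8; minimax = 4.
-3 ≠ 4, so there is no saddle point; optimal play is mixed.
Let Firm A play Enter with probability p. Expected payoff against High: 4p + (-5)(1−p) = 9p − 5; against Low: (-3)p + 8(1−p) = −11p + 8.
Setting these equal: 9p − 5 = −11p + 8 ⇒ 20p = 13 ⇒ p = 13/20, and the value is (9)·(13/20) − 5 = 17/20.
For Firm B: with q = P(High), equating Enter's and Stay's payoffs gives 7q − 3 = −13q + 8 ⇒ q = 11/20.

17/20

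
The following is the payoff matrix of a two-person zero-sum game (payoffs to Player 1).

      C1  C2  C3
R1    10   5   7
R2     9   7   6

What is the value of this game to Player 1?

19/3

Row minima: R1 → 5, R2 → 6; maximin = 6.
Column maxima: C1 → 10, C2 → 7, C3 → 7; minimax = 7.
6 ≠ 7, so there is no saddle point; optimal play is mixed.
C1 is strictly dominated by C2 (it gives Player 1 strictly more in every row), so Player 2 never plays it.
On the remaining 2×2 (R1, R2 vs C2, C3):
Let Player 1 play R1 with probability p. Expected payoff against C2: 5p + 7(1−p) = −2p + 7; against C3: 7p + 6(1−p) = p + 6.
Setting these equal: −2p + 7 = p + 6 ⇒ −3p = -1 ⇒ p = 1/3, and the value is (-2)·(1/3) + 7 = 19/3.
For Player 2: with q = P(C2), equating R1's and R2's payoffs gives −2q + 7 = q + 6 ⇒ q = 1/3.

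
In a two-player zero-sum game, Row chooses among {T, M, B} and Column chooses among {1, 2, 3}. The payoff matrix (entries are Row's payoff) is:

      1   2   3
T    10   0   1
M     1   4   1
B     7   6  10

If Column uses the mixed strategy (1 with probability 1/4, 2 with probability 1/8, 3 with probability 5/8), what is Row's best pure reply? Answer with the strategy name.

B

Expected payoff of T: (1/4)·10 + (1/8)·0 + (5/8)·1 = 25/8.
Expected payoff of M: (1/4)·1 + (1/8)·4 + (5/8)·1 = 11/8.
Expected payoff of B: (1/4)·7 + (1/8)·6 + (5/8)·10 = 35/4.
The largest is 35/4, so Row's best response is B.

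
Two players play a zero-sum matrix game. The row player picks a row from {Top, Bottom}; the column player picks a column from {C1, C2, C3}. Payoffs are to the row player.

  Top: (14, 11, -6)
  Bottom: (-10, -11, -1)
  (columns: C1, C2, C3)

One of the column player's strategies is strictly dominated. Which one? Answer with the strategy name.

C2 holds the row player's payoff strictly below C1 in every row: 11 < 14, -11 < -10.
So C1 is strictly dominated for the column player.

C1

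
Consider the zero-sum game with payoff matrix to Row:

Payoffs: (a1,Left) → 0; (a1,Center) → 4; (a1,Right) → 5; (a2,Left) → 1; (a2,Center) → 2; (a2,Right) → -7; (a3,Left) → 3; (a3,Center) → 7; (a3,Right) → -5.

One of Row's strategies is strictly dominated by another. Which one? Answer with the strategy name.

a2

a3 gives a strictly higher payoff than a2 against every column: 3 > 1, 7 > 2, -5 > -7.
So a2 is strictly dominated and Row never plays it.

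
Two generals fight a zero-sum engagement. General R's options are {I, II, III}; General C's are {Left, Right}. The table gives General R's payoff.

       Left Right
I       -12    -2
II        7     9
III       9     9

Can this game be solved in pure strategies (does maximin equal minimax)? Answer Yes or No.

Yes

Row minima: I → -12, II → 7, III → 9; maximin = 9.
Column maxima: Left → 9, Right → 9; minimax = 9.
maximin = minimax = 9, so a saddle point exists.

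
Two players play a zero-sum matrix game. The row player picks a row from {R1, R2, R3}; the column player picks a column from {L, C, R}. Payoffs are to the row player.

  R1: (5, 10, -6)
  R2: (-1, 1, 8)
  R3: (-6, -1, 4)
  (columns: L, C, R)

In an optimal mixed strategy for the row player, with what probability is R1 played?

9/20

Row minima: R1 → -6, R2 → -1, R3 → -6; maximin = -1.
Column maxima: L → 5, C → 10, R → 8; minimax = 5.
-1 ≠ 5, so there is no saddle point; optimal play is mixed.
R3 is strictly dominated by R2, so the row player never plays it.
C is strictly dominated by L (it gives the row player strictly more in every row), so the column player never plays it.
On the remaining 2×2 (R1, R2 vs L, R):
Let the row player play R1 with probability p. Expected payoff against L: 5p + (-1)(1−p) = 6p − 1; against R: (-6)p + 8(1−p) = −14p + 8.
Setting these equal: 6p − 1 = −14p + 8 ⇒ 20p = 9 ⇒ p = 9/20, and the value is (6)·(9/20) − 1 = 17/10.
For the column player: with q = P(L), equating R1's and R2's payoffs gives 11q − 6 = −9q + 8 ⇒ q = 7/10.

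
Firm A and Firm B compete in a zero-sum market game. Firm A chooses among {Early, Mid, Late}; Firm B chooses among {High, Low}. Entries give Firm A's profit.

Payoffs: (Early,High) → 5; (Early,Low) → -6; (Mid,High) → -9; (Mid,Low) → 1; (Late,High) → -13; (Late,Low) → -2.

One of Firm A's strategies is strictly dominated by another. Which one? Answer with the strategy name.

Mid gives a strictly higher payoff than Late against every column: -9 > -13, 1 > -2.
So Late is strictly dominated and Firm A never plays it.

Late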